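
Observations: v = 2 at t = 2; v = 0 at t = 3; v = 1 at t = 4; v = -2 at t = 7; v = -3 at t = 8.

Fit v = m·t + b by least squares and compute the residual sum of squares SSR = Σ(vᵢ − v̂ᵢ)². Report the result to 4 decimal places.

SSR = 1.6716

Forming XᵀX = [[142, 24]; [24, 5]] and Xᵀv = [-30, -2]ᵀ gives XᵀX·[m, b]ᵀ = Xᵀv.
det = 142·5 − 24² = 134.
m = ((-30)·5 − 24·(-2))/134 = -51/67; b = (142·(-2) − 24·(-30))/134 = 218/67.
Residuals: 18/67, -65/67, 53/67, 5/67, -11/67; SSR = 112/67.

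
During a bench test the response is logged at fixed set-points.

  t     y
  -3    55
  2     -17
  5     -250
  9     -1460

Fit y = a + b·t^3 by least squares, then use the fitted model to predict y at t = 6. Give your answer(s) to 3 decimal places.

ŷ = -432.521

Normal-equation sums: Σ1 = 4, Σt^3 = 835, Σt^3·t^3 = 547859.
Right-hand side: Σy = -1672, Σt^3·y = -1097211.
Normal equations: [[4, 835]; [835, 547859]]·[a, b]ᵀ = [-1672, -1097211]ᵀ.
Eliminating b: 547859·(row 1) − 835·(row 2) gives 1494211·a = 547859·(-1672) − 835·(-1097211) = 150937, so a = 150937/1494211.
Then b = ((-1097211) − 835·(150937/1494211))/547859 = -2992724/1494211.
At t = 6: ŷ = (150937/1494211)·(1) + (-2992724/1494211)·(216) = -646277447/1494211.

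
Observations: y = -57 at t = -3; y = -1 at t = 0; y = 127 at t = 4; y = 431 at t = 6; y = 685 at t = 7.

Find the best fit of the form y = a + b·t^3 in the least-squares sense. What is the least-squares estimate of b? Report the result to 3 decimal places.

b = 2.003

Normal-equation sums: Σ1 = 5, Σt^3 = 596, Σt^3·t^3 = 169130.
And Σy = 1185, Σt^3·y = 337718.
Normal equations: [[5, 596]; [596, 169130]]·[a, b]ᵀ = [1185, 337718]ᵀ.
Δ = 5·169130 − 596² = 490434.
a = (1185·169130 − 596·337718)/490434 = -430439/245217; b = (5·337718 − 596·1185)/490434 = 491165/245217.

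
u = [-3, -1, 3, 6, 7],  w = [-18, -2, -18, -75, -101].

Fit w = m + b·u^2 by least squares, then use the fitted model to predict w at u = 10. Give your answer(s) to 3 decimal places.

ŵ = -207.277

The normal equations are: 5·m + 104·b = -214;  104·m + 3860·b = -7975.
Eliminating b: 3860·(row 1) − 104·(row 2) gives 8484·m = 3860·(-214) − 104·(-7975) = 3360, so m = 40/101.
Then b = ((-7975) − 104·(40/101))/3860 = -839/404.
At u = 10: ŵ = (40/101)·(1) + (-839/404)·(100) = -20935/101.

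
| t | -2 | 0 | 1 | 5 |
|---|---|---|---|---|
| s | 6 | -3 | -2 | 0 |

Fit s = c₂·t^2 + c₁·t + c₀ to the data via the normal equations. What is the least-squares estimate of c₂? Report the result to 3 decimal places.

c₂ = 0.548

Sums needed: Σt^2·t^2 = 642, Σt^2·t = 118, Σt^2 = 30, Σt·t = 30, Σt = 4, Σ1 = 4.
For Xᵀs: Σt^2·s = 22, Σt·s = -14, Σs = 1.
So XᵀX·[c₂, c₁, c₀]ᵀ = Xᵀs: [[642, 118, 30]; [118, 30, 4]; [30, 4, 4]]·[c₂, c₁, c₀]ᵀ = [22, -14, 1]ᵀ.
Row-reducing yields c₂ = 1697/3098, c₁ = -7531/3098, c₀ = -2211/1549.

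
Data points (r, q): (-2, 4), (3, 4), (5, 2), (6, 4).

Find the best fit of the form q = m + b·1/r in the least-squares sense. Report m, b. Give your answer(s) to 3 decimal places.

m = 3.536, b = -0.716

Forming MᵀM = [[4, 1/5]; [1/5, 193/450]] and Mᵀq = [14, 2/5]ᵀ gives MᵀM·[m, b]ᵀ = Mᵀq.
det = 4·(193/450) − (1/5)² = 377/225.
m = (14·(193/450) − (1/5)·(2/5))/(377/225) = 1333/377; b = (4·(2/5) − (1/5)·14)/(377/225) = -270/377.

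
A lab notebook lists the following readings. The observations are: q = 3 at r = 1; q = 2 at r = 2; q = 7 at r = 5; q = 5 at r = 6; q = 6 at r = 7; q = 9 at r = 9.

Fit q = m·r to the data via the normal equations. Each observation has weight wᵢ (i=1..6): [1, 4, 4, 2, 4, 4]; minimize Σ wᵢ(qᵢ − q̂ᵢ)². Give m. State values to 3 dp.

m = 1.003

Entries of XᵀWX: Σwᵢ·r·r = 709.
Right-hand side: Σwᵢ·r·q = 711.
So XᵀWX·[m]ᵀ = XᵀWq: [[709]]·[m]ᵀ = [711]ᵀ.
m = 711/709 = 1.00282.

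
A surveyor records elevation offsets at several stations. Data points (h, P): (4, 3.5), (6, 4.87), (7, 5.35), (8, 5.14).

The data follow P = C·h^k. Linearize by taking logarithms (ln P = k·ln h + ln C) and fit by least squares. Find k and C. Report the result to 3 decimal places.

k = 0.612, C = 1.545

Taking logs, ln P = k·ln h + ln C, so regress ln P on ln h.
XᵀX = [[13.2429, 7.2034]; [7.2034, 4]], rhs = [11.2409, 6.1500]ᵀ  (here Σln h = 7.2034, Σ(ln h)² = 13.2429, Σln P = 6.1500, Σln h·ln P = 11.2409).
Solving (det = 1.0824): k = 0.61202, ln C = 0.43534, so C = exp(0.43534) = 1.54550.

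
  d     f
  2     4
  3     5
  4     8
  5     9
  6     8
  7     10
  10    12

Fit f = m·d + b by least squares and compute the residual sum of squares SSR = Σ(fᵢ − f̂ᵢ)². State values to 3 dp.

From the data, Σd·d = 239, Σd = 37, Σ1 = 7.
For Aᵀf: Σd·f = 338, Σf = 56.
Normal equations: [[239, 37]; [37, 7]]·[m, b]ᵀ = [338, 56]ᵀ.
det = 239·7 − 37² = 304.
m = (338·7 − 37·56)/304 = 147/152; b = (239·56 − 37·338)/304 = 439/152.
Residuals: -125/152, -15/19, 189/152, 97/76, -105/152, 13/38, -85/152; SSR = 409/76.

SSR = 5.382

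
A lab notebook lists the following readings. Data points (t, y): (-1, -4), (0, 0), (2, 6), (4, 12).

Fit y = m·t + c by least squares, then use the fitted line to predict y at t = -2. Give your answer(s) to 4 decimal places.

From the data, Σt·t = 21, Σt = 5, Σ1 = 4.
For Xᵀy: Σt·y = 64, Σy = 14.
So XᵀX·[m, c]ᵀ = Xᵀy: [[21, 5]; [5, 4]]·[m, c]ᵀ = [64, 14]ᵀ.
Determinant 21·4 − 5² = 59.
m = (64·4 − 5·14)/59 = 186/59; c = (21·14 − 5·64)/59 = -26/59.
At t = -2: ŷ = (186/59)·(-2) + (-26/59)·(1) = -398/59.

ŷ = -6.7458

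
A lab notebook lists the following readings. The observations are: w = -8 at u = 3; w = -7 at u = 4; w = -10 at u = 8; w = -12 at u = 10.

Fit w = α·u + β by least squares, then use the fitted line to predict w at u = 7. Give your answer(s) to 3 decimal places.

ŵ = -9.725

With design matrix A, AᵀA = [[189, 25]; [25, 4]] and Aᵀw = [-252, -37]ᵀ.
Eliminating β: 4·(row 1) − 25·(row 2) gives 131·α = 4·(-252) − 25·(-37) = -83, so α = -83/131.
Then β = ((-37) − 25·(-83/131))/4 = -693/131.
At u = 7: ŵ = (-83/131)·(7) + (-693/131)·(1) = -1274/131.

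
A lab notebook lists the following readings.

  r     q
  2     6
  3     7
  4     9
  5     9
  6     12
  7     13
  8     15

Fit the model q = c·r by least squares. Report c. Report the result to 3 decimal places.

c = 1.956

Entries of XᵀX: Σr·r = 203.
Moment sums: Σr·q = 397.
So XᵀX·[c]ᵀ = Xᵀq: [[203]]·[c]ᵀ = [397]ᵀ.
c = 397/203 = 1.95567.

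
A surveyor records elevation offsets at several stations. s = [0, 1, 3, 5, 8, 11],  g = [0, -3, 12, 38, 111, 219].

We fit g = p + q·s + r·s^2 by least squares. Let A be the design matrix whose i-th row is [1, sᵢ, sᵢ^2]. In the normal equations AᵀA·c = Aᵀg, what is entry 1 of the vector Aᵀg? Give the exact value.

377

Entry 1 ↔ basis 1, so (Aᵀg)_{1} = Σᵢ gᵢ = (1)·(0) + (1)·(-3) + (1)·(12) + (1)·(38) + (1)·(111) + (1)·(219) = 377.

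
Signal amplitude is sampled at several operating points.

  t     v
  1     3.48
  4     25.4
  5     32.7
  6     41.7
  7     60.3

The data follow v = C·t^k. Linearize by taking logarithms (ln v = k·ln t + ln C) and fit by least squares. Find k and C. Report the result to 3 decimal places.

k = 1.426, C = 3.453

Let Y = ln v. Fitting Y = k·ln t + ln C by least squares:
Σln t = 6.7334, Σ(ln t)² = 11.5091, Σln v = 15.7990, Σln t·ln v = 24.7581.
Equations: 11.5091·k + 6.7334·ln C = 24.7581;  6.7334·k + 5·ln C = 15.7990.
Solving (det = 12.2067): k = 1.42624, ln C = 1.23910, so C = exp(1.23910) = 3.45252.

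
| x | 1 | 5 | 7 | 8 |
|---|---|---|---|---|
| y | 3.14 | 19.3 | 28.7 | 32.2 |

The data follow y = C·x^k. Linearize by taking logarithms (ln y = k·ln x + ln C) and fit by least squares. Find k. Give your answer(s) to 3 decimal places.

Linearized form: ln y = k·ln x + ln C. From the 4 transformed points,
Σln x = 5.6348, Σ(ln x)² = 10.7009, Σln y = 10.9332, Σln x·ln y = 18.5161.
Equations: 10.7009·k + 5.6348·ln C = 18.5161;  5.6348·k + 4·ln C = 10.9332.
Slope k = (n·Σln x·ln y − Σln x·Σln y)/(n·Σ(ln x)² − (Σln x)²) = (4·18.5161 − 5.6348·10.9332)/11.0529 = 1.12713; ln C = (Σln y − k·Σln x)/n = 1.14551.

k = 1.127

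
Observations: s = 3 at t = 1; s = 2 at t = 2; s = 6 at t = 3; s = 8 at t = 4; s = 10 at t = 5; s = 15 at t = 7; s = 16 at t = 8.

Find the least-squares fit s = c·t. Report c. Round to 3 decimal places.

Setting ∂/∂c … = 0 gives: 168·c = 340.
c = 340/168 = 2.02381.

c = 2.024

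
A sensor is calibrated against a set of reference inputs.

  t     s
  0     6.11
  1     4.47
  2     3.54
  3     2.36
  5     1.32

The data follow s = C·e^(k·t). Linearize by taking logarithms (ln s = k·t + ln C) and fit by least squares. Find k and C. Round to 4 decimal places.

k = -0.3086, C = 6.1747

Linearized form: ln s = k·t + ln C. From the 5 transformed points,
AᵀA = [[39.0000, 11.0000]; [11.0000, 5]], rhs = [7.9898, 5.7077]ᵀ  (here Σt = 11.0000, Σ(t)² = 39.0000, Σln s = 5.7077, Σt·ln s = 7.9898).
Solving (det = 74.0000): k = -0.30860, ln C = 1.82046, so C = exp(1.82046) = 6.17470.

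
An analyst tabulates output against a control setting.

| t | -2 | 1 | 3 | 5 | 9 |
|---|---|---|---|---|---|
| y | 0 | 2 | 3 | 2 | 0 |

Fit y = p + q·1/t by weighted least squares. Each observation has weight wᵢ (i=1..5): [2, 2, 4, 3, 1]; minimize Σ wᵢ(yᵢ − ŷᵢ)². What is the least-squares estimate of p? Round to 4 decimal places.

p = 1.4350

Forming MᵀWM = [[12, 137/45]; [137/45, 12461/4050]] and MᵀWy = [22, 46/5]ᵀ gives MᵀWM·[p, q]ᵀ = MᵀWy.
det = 12·(12461/4050) − (137/45)² = 55997/2025.
p = (22·(12461/4050) − (137/45)·(46/5))/(55997/2025) = 80353/55997; q = (12·(46/5) − (137/45)·22)/(55997/2025) = 87930/55997.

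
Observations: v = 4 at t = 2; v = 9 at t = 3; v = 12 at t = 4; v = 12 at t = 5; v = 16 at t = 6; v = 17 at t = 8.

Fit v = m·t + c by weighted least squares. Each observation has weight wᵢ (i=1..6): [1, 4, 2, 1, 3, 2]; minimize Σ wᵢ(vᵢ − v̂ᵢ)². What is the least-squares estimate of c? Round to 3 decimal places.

From the data, Σwᵢ·t·t = 333, Σwᵢ·t = 61, Σwᵢ·1 = 13.
Right-hand side: Σwᵢ·t·v = 832, Σwᵢ·v = 158.
Normal equations: [[333, 61]; [61, 13]]·[m, c]ᵀ = [832, 158]ᵀ.
det = 333·13 − 61² = 608.
m = (832·13 − 61·158)/608 = 31/16; c = (333·158 − 61·832)/608 = 49/16.

c = 3.063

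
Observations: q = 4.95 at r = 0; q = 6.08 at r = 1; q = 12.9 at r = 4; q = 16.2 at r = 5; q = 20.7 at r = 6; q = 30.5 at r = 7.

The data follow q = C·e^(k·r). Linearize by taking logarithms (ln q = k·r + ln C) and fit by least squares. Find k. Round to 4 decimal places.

k = 0.2528

Let Y = ln q. Fitting Y = k·r + ln C by least squares:
XᵀX = [[127.0000, 23.0000]; [23.0000, 6]], rhs = [68.0639, 15.1945]ᵀ  (here Σr = 23.0000, Σ(r)² = 127.0000, Σln q = 15.1945, Σr·ln q = 68.0639).
Slope k = (n·Σr·ln q − Σr·Σln q)/(n·Σ(r)² − (Σr)²) = (6·68.0639 − 23.0000·15.1945)/233.0000 = 0.25283; ln C = (Σln q − k·Σr)/n = 1.56323.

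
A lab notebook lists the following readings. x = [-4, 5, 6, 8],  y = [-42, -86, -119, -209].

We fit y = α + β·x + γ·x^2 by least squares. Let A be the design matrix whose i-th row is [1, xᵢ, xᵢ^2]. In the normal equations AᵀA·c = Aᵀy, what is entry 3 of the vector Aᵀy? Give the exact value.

Entry 3 ↔ basis x^2, so (Aᵀy)_{3} = Σᵢ (x^2)·yᵢ = (16)·(-42) + (25)·(-86) + (36)·(-119) + (64)·(-209) = -20482.

-20482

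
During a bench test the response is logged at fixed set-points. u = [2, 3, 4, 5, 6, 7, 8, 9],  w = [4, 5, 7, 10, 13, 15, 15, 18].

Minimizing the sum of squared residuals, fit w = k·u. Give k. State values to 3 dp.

With design matrix X, XᵀX = [[284]] and Xᵀw = [566]ᵀ.
k = 566/284 = 1.99296.

k = 1.993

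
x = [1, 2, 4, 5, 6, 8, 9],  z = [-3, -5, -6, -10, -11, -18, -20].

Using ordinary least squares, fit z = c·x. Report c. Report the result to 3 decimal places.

Normal-equation sums: Σx·x = 227.
Moment sums: Σx·z = -477.
MᵀM·[c]ᵀ = Mᵀz becomes [[227]]·[c]ᵀ = [-477]ᵀ.
Hence c = -477 / 227 ≈ -2.10132.

c = -2.101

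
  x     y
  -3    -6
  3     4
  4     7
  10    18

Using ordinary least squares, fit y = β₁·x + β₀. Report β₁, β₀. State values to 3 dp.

Entries of AᵀA: Σx·x = 134, Σx = 14, Σ1 = 4.
And Σx·y = 238, Σy = 23.
So AᵀA·[β₁, β₀]ᵀ = Aᵀy: [[134, 14]; [14, 4]]·[β₁, β₀]ᵀ = [238, 23]ᵀ.
Δ = 134·4 − 14² = 340.
β₁ = (238·4 − 14·23)/340 = 63/34; β₀ = (134·23 − 14·238)/340 = -25/34.

β₁ = 1.853, β₀ = -0.735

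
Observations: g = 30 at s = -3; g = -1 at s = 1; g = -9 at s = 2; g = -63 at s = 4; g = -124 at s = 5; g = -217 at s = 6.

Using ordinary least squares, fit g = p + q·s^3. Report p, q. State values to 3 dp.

The normal equations are: 6·p + 387·q = -384;  387·p + 67171·q = -67287.
Eliminating q: 67171·(row 1) − 387·(row 2) gives 253257·p = 67171·(-384) − 387·(-67287) = 246405, so p = 82135/84419.
Then q = ((-67287) − 387·(82135/84419))/67171 = -85038/84419.

p = 0.973, q = -1.007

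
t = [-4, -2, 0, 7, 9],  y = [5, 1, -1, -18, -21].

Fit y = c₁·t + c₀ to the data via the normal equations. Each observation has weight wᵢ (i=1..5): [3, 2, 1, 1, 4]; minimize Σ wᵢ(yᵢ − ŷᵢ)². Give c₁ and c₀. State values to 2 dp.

The normal equations are: 429·c₁ + 27·c₀ = -946;  27·c₁ + 11·c₀ = -86.
(Σwᵢ·t·t = 429, Σwᵢ·t = 27, Σwᵢ·1 = 11, Σwᵢ·t·y = -946, Σwᵢ·y = -86.)
Eliminating c₀: 11·(row 1) − 27·(row 2) gives 3990·c₁ = 11·(-946) − 27·(-86) = -8084, so c₁ = -4042/1995.
Then c₀ = ((-86) − 27·(-4042/1995))/11 = -1892/665.

c₁ = -2.03, c₀ = -2.85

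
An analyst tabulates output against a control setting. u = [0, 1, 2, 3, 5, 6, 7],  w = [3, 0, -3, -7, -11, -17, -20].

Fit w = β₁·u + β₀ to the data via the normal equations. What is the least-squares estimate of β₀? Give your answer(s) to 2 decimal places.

Entries of AᵀA: Σu·u = 124, Σu = 24, Σ1 = 7.
And Σu·w = -324, Σw = -55.
Eliminating β₀: 7·(row 1) − 24·(row 2) gives 292·β₁ = 7·(-324) − 24·(-55) = -948, so β₁ = -237/73.
Then β₀ = ((-55) − 24·(-237/73))/7 = 239/73.

β₀ = 3.27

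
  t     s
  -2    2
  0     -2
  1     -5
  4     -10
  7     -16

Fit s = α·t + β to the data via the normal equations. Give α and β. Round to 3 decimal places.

α = -1.980, β = -2.240

Setting ∂/∂α … = 0 gives: 70·α + 10·β = -161;  10·α + 5·β = -31.
Determinant 70·5 − 10² = 250.
α = ((-161)·5 − 10·(-31))/250 = -99/50; β = (70·(-31) − 10·(-161))/250 = -56/25.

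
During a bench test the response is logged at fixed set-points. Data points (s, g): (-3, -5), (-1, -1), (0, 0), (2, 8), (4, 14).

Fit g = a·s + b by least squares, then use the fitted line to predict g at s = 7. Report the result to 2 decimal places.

Setting ∂/∂a … = 0 gives: 30·a + 2·b = 88;  2·a + 5·b = 16.
Eliminating b: 5·(row 1) − 2·(row 2) gives 146·a = 5·88 − 2·16 = 408, so a = 204/73.
Then b = (16 − 2·(204/73))/5 = 152/73.
At s = 7: ĝ = (204/73)·(7) + (152/73)·(1) = 1580/73.

ĝ = 21.64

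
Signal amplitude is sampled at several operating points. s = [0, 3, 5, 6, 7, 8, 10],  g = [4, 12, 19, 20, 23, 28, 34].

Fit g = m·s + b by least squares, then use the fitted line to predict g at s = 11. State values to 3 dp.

With design matrix X, XᵀX = [[283, 39]; [39, 7]] and Xᵀg = [976, 140]ᵀ.
Eliminating b: 7·(row 1) − 39·(row 2) gives 460·m = 7·976 − 39·140 = 1372, so m = 343/115.
Then b = (140 − 39·(343/115))/7 = 389/115.
At s = 11: ĝ = (343/115)·(11) + (389/115)·(1) = 4162/115.

ĝ = 36.191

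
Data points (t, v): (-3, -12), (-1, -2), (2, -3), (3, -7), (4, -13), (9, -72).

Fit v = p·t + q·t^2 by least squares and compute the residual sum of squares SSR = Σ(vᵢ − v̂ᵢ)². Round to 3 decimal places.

From the data, Σt·t = 120, Σt·t^2 = 800, Σt^2·t^2 = 6996.
For Xᵀv: Σt·v = -689, Σt^2·v = -6225.
XᵀX·[p, q]ᵀ = Xᵀv becomes [[120, 800]; [800, 6996]]·[p, q]ᵀ = [-689, -6225]ᵀ.
Eliminating q: 6996·(row 1) − 800·(row 2) gives 199520·p = 6996·(-689) − 800·(-6225) = 159756, so p = 39939/49880.
Then q = ((-6225) − 800·(39939/49880))/6996 = -4895/4988.
Residuals: -1317/1720, -10871/49880, -16859/24940, -28427/49880, -6249/12470, 14139/49880; SSR = 87141/49880.

SSR = 1.747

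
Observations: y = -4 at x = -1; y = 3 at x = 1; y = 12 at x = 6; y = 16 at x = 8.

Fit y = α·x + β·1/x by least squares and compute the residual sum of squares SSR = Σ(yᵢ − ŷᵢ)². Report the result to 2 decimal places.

SSR = 0.51

The normal equations are: 102·α + 4·β = 207;  4·α + (1177/576)·β = 11.
(Σx·x = 102, Σx·1/x = 4, Σ1/x·1/x = 1177/576, Σx·y = 207, Σ1/x·y = 11.)
Determinant 102·(1177/576) − 4² = 18473/96.
α = (207·(1177/576) − 4·11)/(18473/96) = 1485/754; β = (102·11 − 4·207)/(18473/96) = 576/377.
Residuals: -379/754, -375/754, -27/377, 20/377; SSR = 383/754.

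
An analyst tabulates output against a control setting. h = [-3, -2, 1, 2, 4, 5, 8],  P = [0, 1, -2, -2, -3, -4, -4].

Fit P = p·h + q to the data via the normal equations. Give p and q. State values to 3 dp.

Normal-equation sums: Σh·h = 123, Σh = 15, Σ1 = 7.
Right-hand side: Σh·P = -72, ΣP = -14.
So MᵀM·[p, q]ᵀ = MᵀP: [[123, 15]; [15, 7]]·[p, q]ᵀ = [-72, -14]ᵀ.
Determinant 123·7 − 15² = 636.
p = ((-72)·7 − 15·(-14))/636 = -49/106; q = (123·(-14) − 15·(-72))/636 = -107/106.

p = -0.462, q = -1.009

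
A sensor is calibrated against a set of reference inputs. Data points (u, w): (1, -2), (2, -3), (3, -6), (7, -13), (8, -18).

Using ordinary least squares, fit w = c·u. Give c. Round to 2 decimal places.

c = -2.06

Setting ∂/∂c … = 0 gives: 127·c = -261.
(Σu·u = 127, Σu·w = -261.)
c = (-261)/127 = -2.05512.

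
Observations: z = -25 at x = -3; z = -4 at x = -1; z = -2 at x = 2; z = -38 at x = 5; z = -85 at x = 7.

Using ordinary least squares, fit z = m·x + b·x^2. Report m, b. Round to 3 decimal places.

m = 2.421, b = -2.060

The normal system MᵀM·[m, b]ᵀ = Mᵀz is [[88, 448]; [448, 3124]]·[m, b]ᵀ = [-710, -5352]ᵀ.
Eliminating b: 3124·(row 1) − 448·(row 2) gives 74208·m = 3124·(-710) − 448·(-5352) = 179656, so m = 22457/9276.
Then b = ((-5352) − 448·(22457/9276))/3124 = -4778/2319.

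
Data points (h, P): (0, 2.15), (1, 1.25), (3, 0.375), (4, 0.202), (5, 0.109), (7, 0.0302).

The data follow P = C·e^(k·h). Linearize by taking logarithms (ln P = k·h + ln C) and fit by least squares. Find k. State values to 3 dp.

Linearized form: ln P = k·h + ln C. From the 6 transformed points,
AᵀA = [[100.0000, 20.0000]; [20.0000, 6]], rhs = [-44.6987, -7.3080]ᵀ  (here Σh = 20.0000, Σ(h)² = 100.0000, Σln P = -7.3080, Σh·ln P = -44.6987).
Δ = 100.0000·6 − (20.0000)² = 200.0000; k = (-44.6987·6 − 20.0000·-7.3080)/200.0000 = -0.61016, ln C = (100.0000·-7.3080 − 20.0000·-44.6987)/200.0000 = 0.81586.

k = -0.610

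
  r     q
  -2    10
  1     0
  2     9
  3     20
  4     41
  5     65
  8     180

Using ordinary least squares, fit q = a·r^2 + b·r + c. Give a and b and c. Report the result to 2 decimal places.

a = 2.95, b = -0.86, c = -2.91

Compute the Gram sums: Σr^2·r^2 = 5091, Σr^2·r = 729, Σr^2 = 123, Σr·r = 123, Σr = 21, Σ1 = 7.
And Σr^2·q = 14057, Σr·q = 1987, Σq = 325.
So MᵀM·[a, b, c]ᵀ = Mᵀq: [[5091, 729, 123]; [729, 123, 21]; [123, 21, 7]]·[a, b, c]ᵀ = [14057, 1987, 325]ᵀ.
Row-reducing yields a = 3980/1347, b = -5803/6735, c = -6522/2245.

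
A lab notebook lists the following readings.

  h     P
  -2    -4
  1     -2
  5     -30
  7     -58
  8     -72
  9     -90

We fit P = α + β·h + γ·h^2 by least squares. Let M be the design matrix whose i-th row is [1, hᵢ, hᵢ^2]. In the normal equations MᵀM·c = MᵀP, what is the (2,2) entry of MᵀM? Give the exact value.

Row 2 ↔ basis h, column 2 ↔ basis h, so (MᵀM)_{2,2} = Σᵢ (h)·(h) = (-2)·(-2) + (1)·(1) + (5)·(5) + (7)·(7) + (8)·(8) + (9)·(9) = 224.

224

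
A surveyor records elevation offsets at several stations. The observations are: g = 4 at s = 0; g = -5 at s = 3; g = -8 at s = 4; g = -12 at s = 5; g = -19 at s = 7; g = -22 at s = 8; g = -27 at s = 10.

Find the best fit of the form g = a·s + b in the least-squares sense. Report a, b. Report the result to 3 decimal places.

The normal equations are: 263·a + 37·b = -686;  37·a + 7·b = -89.
(Σs·s = 263, Σs = 37, Σ1 = 7, Σs·g = -686, Σg = -89.)
det = 263·7 − 37² = 472.
a = ((-686)·7 − 37·(-89))/472 = -1509/472; b = (263·(-89) − 37·(-686))/472 = 1975/472.

a = -3.197, b = 4.184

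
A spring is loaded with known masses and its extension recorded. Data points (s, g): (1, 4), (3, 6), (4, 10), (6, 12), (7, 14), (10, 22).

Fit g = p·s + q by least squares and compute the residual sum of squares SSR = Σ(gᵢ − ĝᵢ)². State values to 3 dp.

Forming MᵀM = [[211, 31]; [31, 6]] and Mᵀg = [452, 68]ᵀ gives MᵀM·[p, q]ᵀ = Mᵀg.
Δ = 211·6 − 31² = 305.
p = (452·6 − 31·68)/305 = 604/305; q = (211·68 − 31·452)/305 = 336/305.
Residuals: 56/61, -318/305, 298/305, -60/61, -294/305, 334/305; SSR = 1824/305.

SSR = 5.980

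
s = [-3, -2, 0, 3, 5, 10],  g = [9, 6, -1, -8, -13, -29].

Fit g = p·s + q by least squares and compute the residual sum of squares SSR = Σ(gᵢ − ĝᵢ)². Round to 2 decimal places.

Forming AᵀA = [[147, 13]; [13, 6]] and Aᵀg = [-418, -36]ᵀ gives AᵀA·[p, q]ᵀ = Aᵀg.
Eliminating q: 6·(row 1) − 13·(row 2) gives 713·p = 6·(-418) − 13·(-36) = -2040, so p = -2040/713.
Then q = ((-36) − 13·(-2040/713))/6 = 142/713.
Residuals: 5/23, 56/713, -855/713, 274/713, 789/713, -419/713; SSR = 2288/713.

SSR = 3.21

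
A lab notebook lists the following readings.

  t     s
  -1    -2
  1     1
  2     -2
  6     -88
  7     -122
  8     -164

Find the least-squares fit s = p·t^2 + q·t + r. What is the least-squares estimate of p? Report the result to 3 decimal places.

p = -2.917

Normal-equation sums: Σt^2·t^2 = 7811, Σt^2·t = 1079, Σt^2 = 155, Σt·t = 155, Σt = 23, Σ1 = 6.
For Mᵀs: Σt^2·s = -19651, Σt·s = -2695, Σs = -377.
Normal equations: [[7811, 1079, 155]; [1079, 155, 23]; [155, 23, 6]]·[p, q, r]ᵀ = [-19651, -2695, -377]ᵀ.
Inverting the 3×3 Gram matrix, [p, q, r]ᵀ = [-353/121, 298/121, 34/11]ᵀ.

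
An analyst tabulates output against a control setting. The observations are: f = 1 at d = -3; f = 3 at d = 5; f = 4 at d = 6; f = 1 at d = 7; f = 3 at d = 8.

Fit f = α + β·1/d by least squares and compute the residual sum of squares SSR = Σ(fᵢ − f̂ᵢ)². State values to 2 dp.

Forming AᵀA = [[5, 253/840]; [253/840, 151649/705600]] and Aᵀf = [12, 1219/840]ᵀ gives AᵀA·[α, β]ᵀ = Aᵀf.
Eliminating β: (151649/705600)·(row 1) − (253/840)·(row 2) gives (57853/58800)·α = (151649/705600)·12 − (253/840)·(1219/840) = 1511381/705600, so α = 1511381/694236.
Then β = ((1219/840) − (253/840)·(1511381/694236))/(151649/705600) = 214130/57853.
Residuals: 13125/231412, 57415/694236, 279101/231412, -1184225/694236, 62533/173559; SSR = 3127003/694236.

SSR = 4.50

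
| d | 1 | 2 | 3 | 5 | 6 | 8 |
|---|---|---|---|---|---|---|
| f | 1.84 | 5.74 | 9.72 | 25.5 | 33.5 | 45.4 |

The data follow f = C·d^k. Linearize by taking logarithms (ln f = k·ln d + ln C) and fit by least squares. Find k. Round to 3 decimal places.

Linearized form: ln f = k·ln d + ln C. From the 6 transformed points,
Sums: Σln d = 7.2724, Σ(ln d)² = 11.8122, Σln f = 15.1971, Σln d·ln f = 23.1481.
Normal system: [[11.8122, 7.2724]; [7.2724, 6]]·[k, ln C]ᵀ = [23.1481, 15.1971]ᵀ.
Solving (det = 17.9853): k = 1.57735, ln C = 0.62100.

k = 1.577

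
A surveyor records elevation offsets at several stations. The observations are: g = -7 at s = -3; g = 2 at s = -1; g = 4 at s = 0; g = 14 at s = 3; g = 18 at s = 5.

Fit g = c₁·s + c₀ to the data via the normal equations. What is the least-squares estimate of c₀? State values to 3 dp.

Entries of XᵀX: Σs·s = 44, Σs = 4, Σ1 = 5.
For Xᵀg: Σs·g = 151, Σg = 31.
So XᵀX·[c₁, c₀]ᵀ = Xᵀg: [[44, 4]; [4, 5]]·[c₁, c₀]ᵀ = [151, 31]ᵀ.
Δ = 44·5 − 4² = 204.
c₁ = (151·5 − 4·31)/204 = 631/204; c₀ = (44·31 − 4·151)/204 = 190/51.

c₀ = 3.725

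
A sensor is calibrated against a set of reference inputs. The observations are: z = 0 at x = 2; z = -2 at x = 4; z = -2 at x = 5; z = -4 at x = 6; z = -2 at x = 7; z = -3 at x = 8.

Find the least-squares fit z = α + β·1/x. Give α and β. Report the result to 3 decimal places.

α = -4.007, β = 7.977

Setting ∂/∂α … = 0 gives: 6·α + (1163/840)·β = -13;  (1163/840)·α + (293749/705600)·β = -1871/840.
Eliminating β: (293749/705600)·(row 1) − (1163/840)·(row 2) gives (16397/28224)·α = (293749/705600)·(-13) − (1163/840)·(-1871/840) = -136897/58800, so α = -1642764/409925.
Then β = ((-1871/840) − (1163/840)·(-1642764/409925))/(293749/705600) = 654024/81985.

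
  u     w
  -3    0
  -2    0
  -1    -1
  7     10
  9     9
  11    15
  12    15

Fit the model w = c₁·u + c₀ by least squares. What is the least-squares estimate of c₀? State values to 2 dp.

With design matrix A, AᵀA = [[409, 33]; [33, 7]] and Aᵀw = [497, 48]ᵀ.
Δ = 409·7 − 33² = 1774.
c₁ = (497·7 − 33·48)/1774 = 1895/1774; c₀ = (409·48 − 33·497)/1774 = 3231/1774.

c₀ = 1.82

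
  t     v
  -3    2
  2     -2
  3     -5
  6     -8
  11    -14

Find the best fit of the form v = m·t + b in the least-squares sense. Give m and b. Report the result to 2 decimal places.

The normal equations are: 179·m + 19·b = -227;  19·m + 5·b = -27.
(Σt·t = 179, Σt = 19, Σ1 = 5, Σt·v = -227, Σv = -27.)
Eliminating b: 5·(row 1) − 19·(row 2) gives 534·m = 5·(-227) − 19·(-27) = -622, so m = -311/267.
Then b = ((-27) − 19·(-311/267))/5 = -260/267.

m = -1.16, b = -0.97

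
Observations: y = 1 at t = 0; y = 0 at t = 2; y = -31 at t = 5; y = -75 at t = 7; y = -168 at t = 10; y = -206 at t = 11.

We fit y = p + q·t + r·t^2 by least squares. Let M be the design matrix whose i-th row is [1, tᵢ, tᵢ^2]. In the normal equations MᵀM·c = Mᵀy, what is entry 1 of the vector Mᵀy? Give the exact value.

Entry 1 ↔ basis 1, so (Mᵀy)_{1} = Σᵢ yᵢ = (1)·(1) + (1)·(0) + (1)·(-31) + (1)·(-75) + (1)·(-168) + (1)·(-206) = -479.

-479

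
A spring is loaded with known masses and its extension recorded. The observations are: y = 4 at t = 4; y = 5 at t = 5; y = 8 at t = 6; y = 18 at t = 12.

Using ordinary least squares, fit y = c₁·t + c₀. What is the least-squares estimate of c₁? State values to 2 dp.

Entries of XᵀX: Σt·t = 221, Σt = 27, Σ1 = 4.
Moment sums: Σt·y = 305, Σy = 35.
So XᵀX·[c₁, c₀]ᵀ = Xᵀy: [[221, 27]; [27, 4]]·[c₁, c₀]ᵀ = [305, 35]ᵀ.
Eliminating c₀: 4·(row 1) − 27·(row 2) gives 155·c₁ = 4·305 − 27·35 = 275, so c₁ = 55/31.
Then c₀ = (35 − 27·(55/31))/4 = -100/31.

c₁ = 1.77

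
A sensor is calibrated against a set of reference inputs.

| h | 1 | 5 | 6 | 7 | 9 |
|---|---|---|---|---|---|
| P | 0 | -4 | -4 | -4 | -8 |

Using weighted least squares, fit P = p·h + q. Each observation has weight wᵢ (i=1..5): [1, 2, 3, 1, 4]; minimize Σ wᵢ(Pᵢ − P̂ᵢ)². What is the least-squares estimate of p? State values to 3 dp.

From the data, Σwᵢ·h·h = 532, Σwᵢ·h = 72, Σwᵢ·1 = 11.
For XᵀWP: Σwᵢ·h·P = -428, Σwᵢ·P = -56.
So XᵀWX·[p, q]ᵀ = XᵀWP: [[532, 72]; [72, 11]]·[p, q]ᵀ = [-428, -56]ᵀ.
Determinant 532·11 − 72² = 668.
p = ((-428)·11 − 72·(-56))/668 = -169/167; q = (532·(-56) − 72·(-428))/668 = 256/167.

p = -1.012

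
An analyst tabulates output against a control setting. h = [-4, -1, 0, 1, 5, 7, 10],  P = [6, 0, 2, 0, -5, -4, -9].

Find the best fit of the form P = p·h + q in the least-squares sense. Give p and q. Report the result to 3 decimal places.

With design matrix A, AᵀA = [[192, 18]; [18, 7]] and AᵀP = [-167, -10]ᵀ.
Determinant 192·7 − 18² = 1020.
p = ((-167)·7 − 18·(-10))/1020 = -989/1020; q = (192·(-10) − 18·(-167))/1020 = 181/170.

p = -0.970, q = 1.065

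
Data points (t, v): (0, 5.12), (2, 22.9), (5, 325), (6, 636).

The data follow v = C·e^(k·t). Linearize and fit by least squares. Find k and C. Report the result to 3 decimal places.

k = 0.820, C = 4.886

Let Y = ln v. Fitting Y = k·t + ln C by least squares:
Sums: Σt = 13.0000, Σ(t)² = 65.0000, Σln v = 17.0033, Σt·ln v = 73.9126.
Normal system: [[65.0000, 13.0000]; [13.0000, 4]]·[k, ln C]ᵀ = [73.9126, 17.0033]ᵀ.
Δ = 65.0000·4 − (13.0000)² = 91.0000; k = (73.9126·4 − 13.0000·17.0033)/91.0000 = 0.81986, ln C = (65.0000·17.0033 − 13.0000·73.9126)/91.0000 = 1.58628, so C = exp(1.58628) = 4.88556.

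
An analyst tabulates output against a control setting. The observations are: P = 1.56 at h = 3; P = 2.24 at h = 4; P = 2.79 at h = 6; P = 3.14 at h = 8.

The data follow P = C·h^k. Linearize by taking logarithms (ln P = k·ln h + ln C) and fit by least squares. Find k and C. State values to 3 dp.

k = 0.688, C = 0.788

With ln Pᵢ as the transformed response and ln hᵢ as the regressor:
AᵀA = [[10.6632, 6.3561]; [6.3561, 4]], rhs = [5.8243, 3.4214]ᵀ  (here Σln h = 6.3561, Σ(ln h)² = 10.6632, Σln P = 3.4214, Σln h·ln P = 5.8243).
Δ = 10.6632·4 − (6.3561)² = 2.2529; k = (5.8243·4 − 6.3561·3.4214)/2.2529 = 0.68815, ln C = (10.6632·3.4214 − 6.3561·5.8243)/2.2529 = -0.23813, so C = exp(-0.23813) = 0.78810.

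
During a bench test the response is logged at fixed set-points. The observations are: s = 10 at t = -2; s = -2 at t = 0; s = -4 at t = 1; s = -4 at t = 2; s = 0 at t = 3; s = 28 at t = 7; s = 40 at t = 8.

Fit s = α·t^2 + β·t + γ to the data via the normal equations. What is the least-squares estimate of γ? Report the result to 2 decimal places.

The normal system AᵀA·[α, β, γ]ᵀ = Aᵀs is [[6611, 883, 131]; [883, 131, 19]; [131, 19, 7]]·[α, β, γ]ᵀ = [3952, 484, 68]ᵀ.
Inverting the 3×3 Gram matrix, [α, β, γ]ᵀ = [24017/22836, -73393/22836, -2368/1903]ᵀ.

γ = -1.24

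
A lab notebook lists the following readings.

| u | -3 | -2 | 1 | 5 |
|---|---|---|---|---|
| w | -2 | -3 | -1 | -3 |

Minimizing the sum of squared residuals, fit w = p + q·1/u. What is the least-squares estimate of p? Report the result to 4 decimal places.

p = -2.3433

The normal system XᵀX·[p, q]ᵀ = Xᵀw is [[4, 11/30]; [11/30, 1261/900]]·[p, q]ᵀ = [-9, 17/30]ᵀ.
Determinant 4·(1261/900) − (11/30)² = 547/100.
p = ((-9)·(1261/900) − (11/30)·(17/30))/(547/100) = -11536/4923; q = (4·(17/30) − (11/30)·(-9))/(547/100) = 1670/1641.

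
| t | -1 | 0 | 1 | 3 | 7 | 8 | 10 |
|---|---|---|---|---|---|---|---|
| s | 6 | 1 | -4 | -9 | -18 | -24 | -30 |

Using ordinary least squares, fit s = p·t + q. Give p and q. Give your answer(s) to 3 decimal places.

p = -3.063, q = 1.107

The normal equations are: 224·p + 28·q = -655;  28·p + 7·q = -78.
Eliminating q: 7·(row 1) − 28·(row 2) gives 784·p = 7·(-655) − 28·(-78) = -2401, so p = -49/16.
Then q = ((-78) − 28·(-49/16))/7 = 31/28.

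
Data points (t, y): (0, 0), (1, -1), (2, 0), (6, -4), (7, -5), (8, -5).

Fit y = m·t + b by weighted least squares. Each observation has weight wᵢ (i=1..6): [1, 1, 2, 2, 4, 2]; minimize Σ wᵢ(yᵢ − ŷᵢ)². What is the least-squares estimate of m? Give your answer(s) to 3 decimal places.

Normal-equation sums: Σwᵢ·t·t = 405, Σwᵢ·t = 61, Σwᵢ·1 = 12.
Right-hand side: Σwᵢ·t·y = -269, Σwᵢ·y = -39.
Δ = 405·12 − 61² = 1139.
m = ((-269)·12 − 61·(-39))/1139 = -849/1139; b = (405·(-39) − 61·(-269))/1139 = 614/1139.

m = -0.745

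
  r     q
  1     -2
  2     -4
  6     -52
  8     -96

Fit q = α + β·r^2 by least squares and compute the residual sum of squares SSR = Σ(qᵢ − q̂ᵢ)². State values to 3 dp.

SSR = 5.130

Setting ∂/∂α … = 0 gives: 4·α + 105·β = -154;  105·α + 5409·β = -8034.
det = 4·5409 − 105² = 10611.
α = ((-154)·5409 − 105·(-8034))/10611 = 392/393; β = (4·(-8034) − 105·(-154))/10611 = -1774/1179.
Residuals: -1760/1179, 1204/1179, 460/393, -824/1179; SSR = 672/131.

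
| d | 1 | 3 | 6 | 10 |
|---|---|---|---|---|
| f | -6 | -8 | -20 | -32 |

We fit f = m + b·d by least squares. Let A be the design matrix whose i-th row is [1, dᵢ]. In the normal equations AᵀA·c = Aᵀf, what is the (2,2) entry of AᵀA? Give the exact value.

Row 2 ↔ basis d, column 2 ↔ basis d, so (AᵀA)_{2,2} = Σᵢ (d)·(d) = (1)·(1) + (3)·(3) + (6)·(6) + (10)·(10) = 146.

146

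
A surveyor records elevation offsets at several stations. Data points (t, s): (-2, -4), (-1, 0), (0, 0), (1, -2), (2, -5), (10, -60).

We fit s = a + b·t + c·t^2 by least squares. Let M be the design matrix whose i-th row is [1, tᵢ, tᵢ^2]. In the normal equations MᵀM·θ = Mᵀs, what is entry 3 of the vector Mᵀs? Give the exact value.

-6038

Entry 3 ↔ basis t^2, so (Mᵀs)_{3} = Σᵢ (t^2)·sᵢ = (4)·(-4) + (1)·(0) + (0)·(0) + (1)·(-2) + (4)·(-5) + (100)·(-60) = -6038.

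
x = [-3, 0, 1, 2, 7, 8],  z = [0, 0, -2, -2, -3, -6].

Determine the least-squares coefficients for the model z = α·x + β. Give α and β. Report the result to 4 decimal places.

From the data, Σx·x = 127, Σx = 15, Σ1 = 6.
For Mᵀz: Σx·z = -75, Σz = -13.
Eliminating β: 6·(row 1) − 15·(row 2) gives 537·α = 6·(-75) − 15·(-13) = -255, so α = -85/179.
Then β = ((-13) − 15·(-85/179))/6 = -526/537.

α = -0.4749, β = -0.9795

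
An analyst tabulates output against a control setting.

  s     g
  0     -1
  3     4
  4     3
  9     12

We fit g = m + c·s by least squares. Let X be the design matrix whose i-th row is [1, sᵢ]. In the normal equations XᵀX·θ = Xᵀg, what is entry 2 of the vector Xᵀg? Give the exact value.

132

Entry 2 ↔ basis s, so (Xᵀg)_{2} = Σᵢ (s)·gᵢ = (0)·(-1) + (3)·(4) + (4)·(3) + (9)·(12) = 132.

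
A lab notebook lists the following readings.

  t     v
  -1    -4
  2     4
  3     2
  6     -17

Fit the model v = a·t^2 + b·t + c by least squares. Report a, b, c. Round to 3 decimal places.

a = -1.125, b = 3.765, c = 0.900

Sums needed: Σt^2·t^2 = 1394, Σt^2·t = 250, Σt^2 = 50, Σt·t = 50, Σt = 10, Σ1 = 4.
Right-hand side: Σt^2·v = -582, Σt·v = -84, Σv = -15.
AᵀA·[a, b, c]ᵀ = Aᵀv becomes [[1394, 250, 50]; [250, 50, 10]; [50, 10, 4]]·[a, b, c]ᵀ = [-582, -84, -15]ᵀ.
Solving the 3×3 system (Gaussian elimination) gives a = -9/8, b = 753/200, c = 9/10.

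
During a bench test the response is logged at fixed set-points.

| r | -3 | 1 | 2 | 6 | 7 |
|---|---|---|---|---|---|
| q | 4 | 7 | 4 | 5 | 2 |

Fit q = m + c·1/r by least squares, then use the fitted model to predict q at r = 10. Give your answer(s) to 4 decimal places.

q̂ = 3.9406

XᵀX·[m, c]ᵀ = Xᵀq reads: 5·m + (31/21)·c = 22;  (31/21)·m + (1243/882)·c = 123/14.
(Σ1 = 5, Σ1/r = 31/21, Σ1/r·1/r = 1243/882, Σq = 22, Σ1/r·q = 123/14.)
Eliminating c: (1243/882)·(row 1) − (31/21)·(row 2) gives (477/98)·m = (1243/882)·22 − (31/21)·(123/14) = 15907/882, so m = 15907/4293.
Then c = ((123/14) − (31/21)·(15907/4293))/(1243/882) = 3367/1431.
At r = 10: q̂ = (15907/4293)·(1) + (3367/1431)·(1/10) = 169171/42930.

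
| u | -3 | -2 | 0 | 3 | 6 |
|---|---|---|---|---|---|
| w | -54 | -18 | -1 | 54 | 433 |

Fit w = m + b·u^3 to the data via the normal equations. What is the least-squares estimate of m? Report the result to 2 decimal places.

m = -0.73

Compute the Gram sums: Σ1 = 5, Σu^3 = 208, Σu^3·u^3 = 48178.
Moment sums: Σw = 414, Σu^3·w = 96588.
Normal equations: [[5, 208]; [208, 48178]]·[m, b]ᵀ = [414, 96588]ᵀ.
det = 5·48178 − 208² = 197626.
m = (414·48178 − 208·96588)/197626 = -5562/7601; b = (5·96588 − 208·414)/197626 = 198414/98813.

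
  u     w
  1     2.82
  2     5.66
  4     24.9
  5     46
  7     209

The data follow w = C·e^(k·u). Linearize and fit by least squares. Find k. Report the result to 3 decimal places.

k = 0.715

Let Y = ln w. Fitting Y = k·u + ln C by least squares:
Σu = 19.0000, Σ(u)² = 95.0000, Σln w = 15.1560, Σu·ln w = 73.9026.
Normal system: [[95.0000, 19.0000]; [19.0000, 5]]·[k, ln C]ᵀ = [73.9026, 15.1560]ᵀ.
Solving (det = 114.0000): k = 0.71534, ln C = 0.31290.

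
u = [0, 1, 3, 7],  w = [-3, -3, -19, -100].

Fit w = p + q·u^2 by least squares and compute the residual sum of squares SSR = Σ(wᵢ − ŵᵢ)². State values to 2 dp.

Entries of AᵀA: Σ1 = 4, Σu^2 = 59, Σu^2·u^2 = 2483.
And Σw = -125, Σu^2·w = -5074.
Determinant 4·2483 − 59² = 6451.
p = ((-125)·2483 − 59·(-5074))/6451 = -11009/6451; q = (4·(-5074) − 59·(-125))/6451 = -12921/6451.
Residuals: -8344/6451, 4577/6451, 4729/6451, -962/6451; SSR = 17650/6451.

SSR = 2.74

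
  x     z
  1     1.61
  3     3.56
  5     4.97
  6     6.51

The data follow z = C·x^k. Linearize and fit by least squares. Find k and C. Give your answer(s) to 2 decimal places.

k = 0.75, C = 1.59

With ln zᵢ as the transformed response and ln xᵢ as the regressor:
Σln x = 4.4998, Σ(ln x)² = 7.0076, Σln z = 5.2228, Σln x·ln z = 7.3322.
Equations: 7.0076·k + 4.4998·ln C = 7.3322;  4.4998·k + 4·ln C = 5.2228.
Δ = 7.0076·4 − (4.4998)² = 7.7823; k = (7.3322·4 − 4.4998·5.2228)/7.7823 = 0.74878, ln C = (7.0076·5.2228 − 4.4998·7.3322)/7.7823 = 0.46335, so C = exp(0.46335) = 1.58938.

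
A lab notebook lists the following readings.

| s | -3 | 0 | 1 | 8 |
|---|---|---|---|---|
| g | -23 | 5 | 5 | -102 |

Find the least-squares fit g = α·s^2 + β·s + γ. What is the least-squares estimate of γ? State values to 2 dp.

γ = 4.48

Entries of XᵀX: Σs^2·s^2 = 4178, Σs^2·s = 486, Σs^2 = 74, Σs·s = 74, Σs = 6, Σ1 = 4.
Right-hand side: Σs^2·g = -6730, Σs·g = -742, Σg = -115.
Normal equations: [[4178, 486, 74]; [486, 74, 6]; [74, 6, 4]]·[α, β, γ]ᵀ = [-6730, -742, -115]ᵀ.
Row-reducing yields α = -2140/1049, β = 31553/10490, γ = 46983/10490.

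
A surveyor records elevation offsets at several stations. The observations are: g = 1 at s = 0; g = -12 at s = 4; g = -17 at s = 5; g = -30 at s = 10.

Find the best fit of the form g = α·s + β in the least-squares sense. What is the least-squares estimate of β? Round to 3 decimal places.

Compute the Gram sums: Σs·s = 141, Σs = 19, Σ1 = 4.
Moment sums: Σs·g = -433, Σg = -58.
Δ = 141·4 − 19² = 203.
α = ((-433)·4 − 19·(-58))/203 = -90/29; β = (141·(-58) − 19·(-433))/203 = 7/29.

β = 0.241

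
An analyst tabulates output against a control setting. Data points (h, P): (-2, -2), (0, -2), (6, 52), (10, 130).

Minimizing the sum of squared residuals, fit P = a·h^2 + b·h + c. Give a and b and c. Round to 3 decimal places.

Setting ∂/∂a … = 0 gives: 11312·a + 1208·b + 140·c = 14864;  1208·a + 140·b + 14·c = 1616;  140·a + 14·b + 4·c = 178.
(Σh^2·h^2 = 11312, Σh^2·h = 1208, Σh^2 = 140, Σh·h = 140, Σh = 14, Σ1 = 4, Σh^2·P = 14864, Σh·P = 1616, ΣP = 178.)
Solving the 3×3 system (Gaussian elimination) gives a = 505/472, b = 583/236, c = -94/59.

a = 1.070, b = 2.470, c = -1.593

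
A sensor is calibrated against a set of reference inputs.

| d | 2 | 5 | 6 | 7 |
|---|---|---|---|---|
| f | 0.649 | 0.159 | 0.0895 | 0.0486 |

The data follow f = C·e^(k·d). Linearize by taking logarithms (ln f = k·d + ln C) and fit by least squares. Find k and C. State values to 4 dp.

k = -0.5118, C = 1.8807

Linearized form: ln f = k·d + ln C. From the 4 transformed points,
Σd = 20.0000, Σ(d)² = 114.0000, Σln f = -7.7088, Σd·ln f = -45.7089.
Normal system: [[114.0000, 20.0000]; [20.0000, 4]]·[k, ln C]ᵀ = [-45.7089, -7.7088]ᵀ.
Slope k = (n·Σd·ln f − Σd·Σln f)/(n·Σ(d)² − (Σd)²) = (4·-45.7089 − 20.0000·-7.7088)/56.0000 = -0.51177; ln C = (Σln f − k·Σd)/n = 0.63166, so C = exp(0.63166) = 1.88072.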